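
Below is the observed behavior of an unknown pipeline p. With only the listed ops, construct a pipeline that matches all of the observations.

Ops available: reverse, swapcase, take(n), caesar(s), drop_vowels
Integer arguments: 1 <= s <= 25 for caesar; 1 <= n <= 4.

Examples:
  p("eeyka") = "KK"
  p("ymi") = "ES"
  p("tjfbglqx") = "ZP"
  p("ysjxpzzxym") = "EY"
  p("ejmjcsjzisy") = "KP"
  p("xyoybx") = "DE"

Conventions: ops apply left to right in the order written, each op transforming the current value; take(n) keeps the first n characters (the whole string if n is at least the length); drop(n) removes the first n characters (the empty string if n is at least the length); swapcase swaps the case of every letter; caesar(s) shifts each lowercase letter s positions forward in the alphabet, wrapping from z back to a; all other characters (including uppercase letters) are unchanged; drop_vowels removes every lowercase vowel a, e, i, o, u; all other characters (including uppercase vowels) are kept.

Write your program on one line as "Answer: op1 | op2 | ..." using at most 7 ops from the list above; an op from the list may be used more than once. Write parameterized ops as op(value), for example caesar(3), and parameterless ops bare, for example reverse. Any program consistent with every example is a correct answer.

caesar(3) | caesar(2) | take(3) | caesar(1) | take(2) | swapcase

Check, running the answer program on each example:
  "eeyka" -> "hhbnd" -> "jjdpf" -> "jjd" -> "kke" -> "kk" -> "KK"
  "ymi" -> "bpl" -> "drn" -> "drn" -> "eso" -> "es" -> "ES"
  "tjfbglqx" -> "wmiejota" -> "yokglqvc" -> "yok" -> "zpl" -> "zp" -> "ZP"
  "ysjxpzzxym" -> "bvmasccabp" -> "dxocueecdr" -> "dxo" -> "eyp" -> "ey" -> "EY"
  "ejmjcsjzisy" -> "hmpmfvmclvb" -> "jorohxoenxd" -> "jor" -> "kps" -> "kp" -> "KP"
  "xyoybx" -> "abrbea" -> "cdtdgc" -> "cdt" -> "deu" -> "de" -> "DE"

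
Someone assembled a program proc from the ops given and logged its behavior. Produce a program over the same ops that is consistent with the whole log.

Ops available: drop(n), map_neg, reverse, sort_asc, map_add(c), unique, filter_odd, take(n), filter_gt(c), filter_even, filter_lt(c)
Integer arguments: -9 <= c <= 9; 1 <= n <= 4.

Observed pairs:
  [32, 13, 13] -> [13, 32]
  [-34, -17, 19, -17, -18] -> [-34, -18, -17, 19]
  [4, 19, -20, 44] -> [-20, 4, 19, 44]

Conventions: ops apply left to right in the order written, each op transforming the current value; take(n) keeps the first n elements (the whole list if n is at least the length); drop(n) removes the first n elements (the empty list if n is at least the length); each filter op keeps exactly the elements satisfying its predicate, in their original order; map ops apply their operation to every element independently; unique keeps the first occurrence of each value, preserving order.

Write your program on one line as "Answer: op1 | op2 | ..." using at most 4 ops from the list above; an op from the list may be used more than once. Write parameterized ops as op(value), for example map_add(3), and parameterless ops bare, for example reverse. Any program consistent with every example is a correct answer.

unique | reverse | sort_asc

Check, running the answer program on each example:
  [32, 13, 13] -> [32, 13] -> [13, 32] -> [13, 32]
  [-34, -17, 19, -17, -18] -> [-34, -17, 19, -18] -> [-18, 19, -17, -34] -> [-34, -18, -17, 19]
  [4, 19, -20, 44] -> [4, 19, -20, 44] -> [44, -20, 19, 4] -> [-20, 4, 19, 44]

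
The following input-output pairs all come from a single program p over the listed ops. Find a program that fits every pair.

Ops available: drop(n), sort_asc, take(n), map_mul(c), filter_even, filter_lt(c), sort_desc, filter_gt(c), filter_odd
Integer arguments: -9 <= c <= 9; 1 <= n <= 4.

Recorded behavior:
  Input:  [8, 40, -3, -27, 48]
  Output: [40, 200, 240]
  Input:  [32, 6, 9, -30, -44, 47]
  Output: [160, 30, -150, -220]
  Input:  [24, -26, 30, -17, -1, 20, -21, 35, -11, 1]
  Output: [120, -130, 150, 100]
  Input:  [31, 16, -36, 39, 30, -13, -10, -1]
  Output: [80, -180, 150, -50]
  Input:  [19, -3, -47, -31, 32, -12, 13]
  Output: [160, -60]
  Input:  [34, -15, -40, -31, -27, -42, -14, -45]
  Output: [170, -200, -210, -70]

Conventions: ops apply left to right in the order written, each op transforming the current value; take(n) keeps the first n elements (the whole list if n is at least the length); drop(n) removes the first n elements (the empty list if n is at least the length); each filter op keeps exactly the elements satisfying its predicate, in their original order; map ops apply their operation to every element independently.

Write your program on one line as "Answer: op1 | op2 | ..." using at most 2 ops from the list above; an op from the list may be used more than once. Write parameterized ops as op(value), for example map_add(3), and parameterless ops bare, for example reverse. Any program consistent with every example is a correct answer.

filter_even | map_mul(5)

Check, running the answer program on each example:
  [8, 40, -3, -27, 48] -> [8, 40, 48] -> [40, 200, 240]
  [32, 6, 9, -30, -44, 47] -> [32, 6, -30, -44] -> [160, 30, -150, -220]
  [24, -26, 30, -17, -1, 20, -21, 35, -11, 1] -> [24, -26, 30, 20] -> [120, -130, 150, 100]
  [31, 16, -36, 39, 30, -13, -10, -1] -> [16, -36, 30, -10] -> [80, -180, 150, -50]
  [19, -3, -47, -31, 32, -12, 13] -> [32, -12] -> [160, -60]
  [34, -15, -40, -31, -27, -42, -14, -45] -> [34, -40, -42, -14] -> [170, -200, -210, -70]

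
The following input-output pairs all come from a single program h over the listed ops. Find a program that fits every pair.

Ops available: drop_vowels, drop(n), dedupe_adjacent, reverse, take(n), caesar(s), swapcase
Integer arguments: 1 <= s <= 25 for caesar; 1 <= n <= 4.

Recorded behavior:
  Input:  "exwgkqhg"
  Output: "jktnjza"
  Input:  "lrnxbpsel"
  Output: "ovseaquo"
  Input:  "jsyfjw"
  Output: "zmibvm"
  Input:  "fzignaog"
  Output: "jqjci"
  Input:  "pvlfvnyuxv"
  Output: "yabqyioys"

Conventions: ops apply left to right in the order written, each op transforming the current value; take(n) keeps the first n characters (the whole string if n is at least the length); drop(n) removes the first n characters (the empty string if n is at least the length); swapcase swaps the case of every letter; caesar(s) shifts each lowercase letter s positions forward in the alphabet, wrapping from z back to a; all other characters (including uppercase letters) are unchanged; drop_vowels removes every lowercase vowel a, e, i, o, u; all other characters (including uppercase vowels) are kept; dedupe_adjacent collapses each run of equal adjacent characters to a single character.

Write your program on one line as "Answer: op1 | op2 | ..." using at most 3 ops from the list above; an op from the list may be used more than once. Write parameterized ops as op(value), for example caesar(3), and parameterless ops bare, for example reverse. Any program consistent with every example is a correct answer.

drop_vowels | caesar(3) | reverse

Check, running the answer program on each example:
  "exwgkqhg" -> "xwgkqhg" -> "azjntkj" -> "jktnjza"
  "lrnxbpsel" -> "lrnxbpsl" -> "ouqaesvo" -> "ovseaquo"
  "jsyfjw" -> "jsyfjw" -> "mvbimz" -> "zmibvm"
  "fzignaog" -> "fzgng" -> "icjqj" -> "jqjci"
  "pvlfvnyuxv" -> "pvlfvnyxv" -> "syoiyqbay" -> "yabqyioys"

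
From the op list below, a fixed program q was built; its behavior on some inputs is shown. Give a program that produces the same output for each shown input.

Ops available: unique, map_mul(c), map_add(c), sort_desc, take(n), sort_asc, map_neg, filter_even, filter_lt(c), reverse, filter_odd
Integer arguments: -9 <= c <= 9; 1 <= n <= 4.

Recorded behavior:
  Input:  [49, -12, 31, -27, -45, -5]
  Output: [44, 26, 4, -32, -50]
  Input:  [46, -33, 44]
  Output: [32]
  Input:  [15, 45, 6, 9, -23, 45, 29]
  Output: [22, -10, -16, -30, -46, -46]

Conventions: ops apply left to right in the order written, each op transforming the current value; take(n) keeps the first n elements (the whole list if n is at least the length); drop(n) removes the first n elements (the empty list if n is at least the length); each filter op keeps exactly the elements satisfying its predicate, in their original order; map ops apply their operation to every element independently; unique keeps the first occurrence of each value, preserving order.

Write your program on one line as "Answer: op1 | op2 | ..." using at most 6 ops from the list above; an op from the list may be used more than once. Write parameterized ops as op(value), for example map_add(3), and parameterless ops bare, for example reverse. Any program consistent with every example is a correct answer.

filter_odd | map_add(1) | sort_desc | reverse | map_neg

Check, running the answer program on each example:
  [49, -12, 31, -27, -45, -5] -> [49, 31, -27, -45, -5] -> [50, 32, -26, -44, -4] -> [50, 32, -4, -26, -44] -> [-44, -26, -4, 32, 50] -> [44, 26, 4, -32, -50]
  [46, -33, 44] -> [-33] -> [-32] -> [-32] -> [-32] -> [32]
  [15, 45, 6, 9, -23, 45, 29] -> [15, 45, 9, -23, 45, 29] -> [16, 46, 10, -22, 46, 30] -> [46, 46, 30, 16, 10, -22] -> [-22, 10, 16, 30, 46, 46] -> [22, -10, -16, -30, -46, -46]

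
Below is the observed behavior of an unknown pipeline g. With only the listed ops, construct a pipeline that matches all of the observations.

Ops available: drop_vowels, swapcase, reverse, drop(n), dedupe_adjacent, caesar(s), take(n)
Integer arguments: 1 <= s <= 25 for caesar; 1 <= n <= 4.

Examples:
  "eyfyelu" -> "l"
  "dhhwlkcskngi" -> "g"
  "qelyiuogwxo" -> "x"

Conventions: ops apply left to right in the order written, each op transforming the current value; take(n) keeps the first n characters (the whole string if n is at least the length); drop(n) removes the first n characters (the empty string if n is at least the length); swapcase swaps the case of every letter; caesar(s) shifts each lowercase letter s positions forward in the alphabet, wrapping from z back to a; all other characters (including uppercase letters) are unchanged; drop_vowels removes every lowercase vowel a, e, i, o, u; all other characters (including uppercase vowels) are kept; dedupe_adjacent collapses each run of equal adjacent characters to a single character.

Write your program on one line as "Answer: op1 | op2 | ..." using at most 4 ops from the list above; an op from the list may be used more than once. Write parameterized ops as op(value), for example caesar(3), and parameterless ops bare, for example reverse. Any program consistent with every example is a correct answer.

drop(1) | reverse | take(2) | drop_vowels

Check, running the answer program on each example:
  "eyfyelu" -> "yfyelu" -> "uleyfy" -> "ul" -> "l"
  "dhhwlkcskngi" -> "hhwlkcskngi" -> "ignkscklwhh" -> "ig" -> "g"
  "qelyiuogwxo" -> "elyiuogwxo" -> "oxwgouiyle" -> "ox" -> "x"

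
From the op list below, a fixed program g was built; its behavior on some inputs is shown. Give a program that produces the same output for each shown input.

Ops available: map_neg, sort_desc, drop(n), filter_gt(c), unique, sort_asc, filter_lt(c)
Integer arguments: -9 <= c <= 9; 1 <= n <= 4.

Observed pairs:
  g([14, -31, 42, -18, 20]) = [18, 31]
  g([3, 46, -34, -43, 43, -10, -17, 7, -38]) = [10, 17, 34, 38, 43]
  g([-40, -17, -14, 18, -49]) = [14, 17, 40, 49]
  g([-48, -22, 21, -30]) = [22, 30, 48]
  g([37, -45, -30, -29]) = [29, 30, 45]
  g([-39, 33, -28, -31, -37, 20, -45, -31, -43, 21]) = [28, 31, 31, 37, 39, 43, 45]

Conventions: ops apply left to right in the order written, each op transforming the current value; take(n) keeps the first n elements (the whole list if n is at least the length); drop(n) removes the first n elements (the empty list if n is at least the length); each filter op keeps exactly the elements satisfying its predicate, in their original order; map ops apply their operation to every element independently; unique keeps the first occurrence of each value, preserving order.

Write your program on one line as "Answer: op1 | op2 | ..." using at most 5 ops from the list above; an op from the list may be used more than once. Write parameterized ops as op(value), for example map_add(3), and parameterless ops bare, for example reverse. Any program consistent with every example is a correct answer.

filter_lt(0) | map_neg | sort_desc | sort_asc

Check, running the answer program on each example:
  [14, -31, 42, -18, 20] -> [-31, -18] -> [31, 18] -> [31, 18] -> [18, 31]
  [3, 46, -34, -43, 43, -10, -17, 7, -38] -> [-34, -43, -10, -17, -38] -> [34, 43, 10, 17, 38] -> [43, 38, 34, 17, 10] -> [10, 17, 34, 38, 43]
  [-40, -17, -14, 18, -49] -> [-40, -17, -14, -49] -> [40, 17, 14, 49] -> [49, 40, 17, 14] -> [14, 17, 40, 49]
  [-48, -22, 21, -30] -> [-48, -22, -30] -> [48, 22, 30] -> [48, 30, 22] -> [22, 30, 48]
  [37, -45, -30, -29] -> [-45, -30, -29] -> [45, 30, 29] -> [45, 30, 29] -> [29, 30, 45]
  [-39, 33, -28, -31, -37, 20, -45, -31, -43, 21] -> [-39, -28, -31, -37, -45, -31, -43] -> [39, 28, 31, 37, 45, 31, 43] -> [45, 43, 39, 37, 31, 31, 28] -> [28, 31, 31, 37, 39, 43, 45]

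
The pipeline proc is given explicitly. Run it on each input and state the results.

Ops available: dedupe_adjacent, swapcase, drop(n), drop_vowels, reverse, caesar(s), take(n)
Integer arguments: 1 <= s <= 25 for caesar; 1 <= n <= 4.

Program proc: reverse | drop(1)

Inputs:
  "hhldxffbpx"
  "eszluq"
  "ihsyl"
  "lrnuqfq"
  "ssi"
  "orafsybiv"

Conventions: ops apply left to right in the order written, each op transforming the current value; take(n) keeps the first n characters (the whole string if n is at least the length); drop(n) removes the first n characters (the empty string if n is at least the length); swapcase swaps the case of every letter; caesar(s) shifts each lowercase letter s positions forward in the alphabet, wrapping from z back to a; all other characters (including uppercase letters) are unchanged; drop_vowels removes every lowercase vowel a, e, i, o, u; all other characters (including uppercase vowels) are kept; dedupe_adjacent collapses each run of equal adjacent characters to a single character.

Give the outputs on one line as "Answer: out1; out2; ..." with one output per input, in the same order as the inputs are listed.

Execution, op by op:
  "hhldxffbpx" -> "xpbffxdlhh" -> "pbffxdlhh"
  "eszluq" -> "qulzse" -> "ulzse"
  "ihsyl" -> "lyshi" -> "yshi"
  "lrnuqfq" -> "qfqunrl" -> "fqunrl"
  "ssi" -> "iss" -> "ss"
  "orafsybiv" -> "vibysfaro" -> "ibysfaro"

"pbffxdlhh"; "ulzse"; "yshi"; "fqunrl"; "ss"; "ibysfaro"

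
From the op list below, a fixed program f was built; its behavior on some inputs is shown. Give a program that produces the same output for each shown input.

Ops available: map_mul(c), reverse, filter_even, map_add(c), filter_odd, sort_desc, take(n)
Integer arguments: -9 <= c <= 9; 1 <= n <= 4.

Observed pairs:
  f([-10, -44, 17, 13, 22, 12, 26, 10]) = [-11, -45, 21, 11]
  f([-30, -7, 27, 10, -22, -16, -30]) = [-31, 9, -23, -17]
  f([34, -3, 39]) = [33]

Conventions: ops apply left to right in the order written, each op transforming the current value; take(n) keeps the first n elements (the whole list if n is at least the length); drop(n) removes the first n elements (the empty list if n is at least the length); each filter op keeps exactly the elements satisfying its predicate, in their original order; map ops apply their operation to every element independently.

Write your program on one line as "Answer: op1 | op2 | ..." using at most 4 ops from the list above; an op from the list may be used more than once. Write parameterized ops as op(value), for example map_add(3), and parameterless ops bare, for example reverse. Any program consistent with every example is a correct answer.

map_add(-1) | filter_odd | take(4)

Check, running the answer program on each example:
  [-10, -44, 17, 13, 22, 12, 26, 10] -> [-11, -45, 16, 12, 21, 11, 25, 9] -> [-11, -45, 21, 11, 25, 9] -> [-11, -45, 21, 11]
  [-30, -7, 27, 10, -22, -16, -30] -> [-31, -8, 26, 9, -23, -17, -31] -> [-31, 9, -23, -17, -31] -> [-31, 9, -23, -17]
  [34, -3, 39] -> [33, -4, 38] -> [33] -> [33]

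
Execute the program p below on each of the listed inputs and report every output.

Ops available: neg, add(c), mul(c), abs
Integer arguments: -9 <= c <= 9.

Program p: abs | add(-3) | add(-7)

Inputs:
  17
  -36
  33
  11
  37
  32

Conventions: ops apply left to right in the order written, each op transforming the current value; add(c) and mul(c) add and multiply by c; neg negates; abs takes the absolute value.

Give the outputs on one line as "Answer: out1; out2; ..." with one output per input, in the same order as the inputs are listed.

Execution, op by op:
  17 -> 17 -> 14 -> 7
  -36 -> 36 -> 33 -> 26
  33 -> 33 -> 30 -> 23
  11 -> 11 -> 8 -> 1
  37 -> 37 -> 34 -> 27
  32 -> 32 -> 29 -> 22

7; 26; 23; 1; 27; 22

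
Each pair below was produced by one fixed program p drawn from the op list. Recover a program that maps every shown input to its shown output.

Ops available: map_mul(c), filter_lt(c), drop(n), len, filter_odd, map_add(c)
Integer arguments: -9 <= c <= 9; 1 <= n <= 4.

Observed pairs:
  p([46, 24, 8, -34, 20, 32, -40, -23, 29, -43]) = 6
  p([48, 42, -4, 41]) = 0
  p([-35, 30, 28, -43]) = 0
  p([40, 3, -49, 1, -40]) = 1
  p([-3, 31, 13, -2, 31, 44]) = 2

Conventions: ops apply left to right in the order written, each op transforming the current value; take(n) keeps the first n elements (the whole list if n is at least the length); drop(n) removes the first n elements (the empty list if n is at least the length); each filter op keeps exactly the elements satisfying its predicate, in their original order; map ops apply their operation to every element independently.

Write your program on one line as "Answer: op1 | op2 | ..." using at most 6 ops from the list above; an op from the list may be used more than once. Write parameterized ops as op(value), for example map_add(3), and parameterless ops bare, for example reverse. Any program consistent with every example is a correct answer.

map_mul(-2) | drop(4) | map_add(-2) | map_add(4) | len

Check, running the answer program on each example:
  [46, 24, 8, -34, 20, 32, -40, -23, 29, -43] -> [-92, -48, -16, 68, -40, -64, 80, 46, -58, 86] -> [-40, -64, 80, 46, -58, 86] -> [-42, -66, 78, 44, -60, 84] -> [-38, -62, 82, 48, -56, 88] -> 6
  [48, 42, -4, 41] -> [-96, -84, 8, -82] -> [] -> [] -> [] -> 0
  [-35, 30, 28, -43] -> [70, -60, -56, 86] -> [] -> [] -> [] -> 0
  [40, 3, -49, 1, -40] -> [-80, -6, 98, -2, 80] -> [80] -> [78] -> [82] -> 1
  [-3, 31, 13, -2, 31, 44] -> [6, -62, -26, 4, -62, -88] -> [-62, -88] -> [-64, -90] -> [-60, -86] -> 2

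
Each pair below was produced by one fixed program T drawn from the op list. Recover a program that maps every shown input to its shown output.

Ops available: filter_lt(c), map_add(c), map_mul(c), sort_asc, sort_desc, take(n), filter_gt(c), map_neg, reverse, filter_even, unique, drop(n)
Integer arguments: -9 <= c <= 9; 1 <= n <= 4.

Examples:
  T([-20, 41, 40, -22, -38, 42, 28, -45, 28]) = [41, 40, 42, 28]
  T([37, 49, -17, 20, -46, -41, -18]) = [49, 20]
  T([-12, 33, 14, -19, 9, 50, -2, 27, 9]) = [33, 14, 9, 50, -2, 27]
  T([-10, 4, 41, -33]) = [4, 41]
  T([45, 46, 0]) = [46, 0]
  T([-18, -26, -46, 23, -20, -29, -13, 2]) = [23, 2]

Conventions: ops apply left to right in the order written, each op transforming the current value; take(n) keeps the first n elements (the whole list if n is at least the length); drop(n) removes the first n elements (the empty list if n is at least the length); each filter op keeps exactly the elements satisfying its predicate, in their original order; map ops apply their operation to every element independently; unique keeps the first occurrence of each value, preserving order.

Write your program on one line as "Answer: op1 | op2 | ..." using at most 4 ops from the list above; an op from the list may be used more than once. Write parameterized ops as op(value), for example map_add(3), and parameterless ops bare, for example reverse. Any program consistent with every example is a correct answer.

drop(1) | filter_gt(-6) | unique

Check, running the answer program on each example:
  [-20, 41, 40, -22, -38, 42, 28, -45, 28] -> [41, 40, -22, -38, 42, 28, -45, 28] -> [41, 40, 42, 28, 28] -> [41, 40, 42, 28]
  [37, 49, -17, 20, -46, -41, -18] -> [49, -17, 20, -46, -41, -18] -> [49, 20] -> [49, 20]
  [-12, 33, 14, -19, 9, 50, -2, 27, 9] -> [33, 14, -19, 9, 50, -2, 27, 9] -> [33, 14, 9, 50, -2, 27, 9] -> [33, 14, 9, 50, -2, 27]
  [-10, 4, 41, -33] -> [4, 41, -33] -> [4, 41] -> [4, 41]
  [45, 46, 0] -> [46, 0] -> [46, 0] -> [46, 0]
  [-18, -26, -46, 23, -20, -29, -13, 2] -> [-26, -46, 23, -20, -29, -13, 2] -> [23, 2] -> [23, 2]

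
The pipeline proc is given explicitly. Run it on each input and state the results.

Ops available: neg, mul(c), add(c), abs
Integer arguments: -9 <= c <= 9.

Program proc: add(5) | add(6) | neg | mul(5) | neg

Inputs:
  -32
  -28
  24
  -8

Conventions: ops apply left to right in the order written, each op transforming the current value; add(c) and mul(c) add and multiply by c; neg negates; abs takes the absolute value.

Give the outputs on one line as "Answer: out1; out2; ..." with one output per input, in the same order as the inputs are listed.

Execution, op by op:
  -32 -> -27 -> -21 -> 21 -> 105 -> -105
  -28 -> -23 -> -17 -> 17 -> 85 -> -85
  24 -> 29 -> 35 -> -35 -> -175 -> 175
  -8 -> -3 -> 3 -> -3 -> -15 -> 15

-105; -85; 175; 15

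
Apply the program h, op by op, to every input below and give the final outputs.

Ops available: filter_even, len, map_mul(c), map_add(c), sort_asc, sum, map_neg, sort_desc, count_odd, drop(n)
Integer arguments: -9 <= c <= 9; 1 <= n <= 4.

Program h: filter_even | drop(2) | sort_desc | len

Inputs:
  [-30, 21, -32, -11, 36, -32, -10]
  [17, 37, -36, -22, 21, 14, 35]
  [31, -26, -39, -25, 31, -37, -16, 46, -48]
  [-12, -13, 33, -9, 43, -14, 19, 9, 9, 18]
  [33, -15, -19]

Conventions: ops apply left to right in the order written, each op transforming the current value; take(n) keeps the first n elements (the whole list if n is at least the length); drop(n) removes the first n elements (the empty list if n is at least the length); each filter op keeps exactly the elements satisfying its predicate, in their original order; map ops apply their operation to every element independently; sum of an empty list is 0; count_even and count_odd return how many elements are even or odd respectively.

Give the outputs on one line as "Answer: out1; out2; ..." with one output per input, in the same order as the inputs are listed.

Execution, op by op:
  [-30, 21, -32, -11, 36, -32, -10] -> [-30, -32, 36, -32, -10] -> [36, -32, -10] -> [36, -10, -32] -> 3
  [17, 37, -36, -22, 21, 14, 35] -> [-36, -22, 14] -> [14] -> [14] -> 1
  [31, -26, -39, -25, 31, -37, -16, 46, -48] -> [-26, -16, 46, -48] -> [46, -48] -> [46, -48] -> 2
  [-12, -13, 33, -9, 43, -14, 19, 9, 9, 18] -> [-12, -14, 18] -> [18] -> [18] -> 1
  [33, -15, -19] -> [] -> [] -> [] -> 0

3; 1; 2; 1; 0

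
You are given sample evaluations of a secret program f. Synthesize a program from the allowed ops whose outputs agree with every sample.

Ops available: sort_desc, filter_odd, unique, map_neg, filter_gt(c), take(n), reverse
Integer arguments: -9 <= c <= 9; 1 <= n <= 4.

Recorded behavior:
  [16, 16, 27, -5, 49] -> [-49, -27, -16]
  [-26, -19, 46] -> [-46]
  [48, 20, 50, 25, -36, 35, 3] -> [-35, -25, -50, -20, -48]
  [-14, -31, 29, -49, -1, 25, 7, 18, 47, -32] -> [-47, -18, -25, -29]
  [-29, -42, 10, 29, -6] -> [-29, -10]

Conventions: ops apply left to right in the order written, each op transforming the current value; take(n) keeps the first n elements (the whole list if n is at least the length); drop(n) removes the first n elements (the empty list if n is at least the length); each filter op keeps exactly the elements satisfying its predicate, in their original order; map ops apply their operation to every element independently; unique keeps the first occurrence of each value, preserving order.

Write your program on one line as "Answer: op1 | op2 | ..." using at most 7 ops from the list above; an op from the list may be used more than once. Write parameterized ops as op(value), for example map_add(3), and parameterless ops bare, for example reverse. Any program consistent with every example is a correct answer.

map_neg | unique | map_neg | reverse | filter_gt(8) | map_neg

Check, running the answer program on each example:
  [16, 16, 27, -5, 49] -> [-16, -16, -27, 5, -49] -> [-16, -27, 5, -49] -> [16, 27, -5, 49] -> [49, -5, 27, 16] -> [49, 27, 16] -> [-49, -27, -16]
  [-26, -19, 46] -> [26, 19, -46] -> [26, 19, -46] -> [-26, -19, 46] -> [46, -19, -26] -> [46] -> [-46]
  [48, 20, 50, 25, -36, 35, 3] -> [-48, -20, -50, -25, 36, -35, -3] -> [-48, -20, -50, -25, 36, -35, -3] -> [48, 20, 50, 25, -36, 35, 3] -> [3, 35, -36, 25, 50, 20, 48] -> [35, 25, 50, 20, 48] -> [-35, -25, -50, -20, -48]
  [-14, -31, 29, -49, -1, 25, 7, 18, 47, -32] -> [14, 31, -29, 49, 1, -25, -7, -18, -47, 32] -> [14, 31, -29, 49, 1, -25, -7, -18, -47, 32] -> [-14, -31, 29, -49, -1, 25, 7, 18, 47, -32] -> [-32, 47, 18, 7, 25, -1, -49, 29, -31, -14] -> [47, 18, 25, 29] -> [-47, -18, -25, -29]
  [-29, -42, 10, 29, -6] -> [29, 42, -10, -29, 6] -> [29, 42, -10, -29, 6] -> [-29, -42, 10, 29, -6] -> [-6, 29, 10, -42, -29] -> [29, 10] -> [-29, -10]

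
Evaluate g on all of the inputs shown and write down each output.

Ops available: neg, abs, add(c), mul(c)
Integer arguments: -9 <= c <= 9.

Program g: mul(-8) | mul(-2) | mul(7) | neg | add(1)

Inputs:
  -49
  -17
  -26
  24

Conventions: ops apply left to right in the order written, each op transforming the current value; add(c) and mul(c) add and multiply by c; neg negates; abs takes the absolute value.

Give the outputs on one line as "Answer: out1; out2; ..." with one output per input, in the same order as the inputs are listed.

5489; 1905; 2913; -2687

Execution, op by op:
  -49 -> 392 -> -784 -> -5488 -> 5488 -> 5489
  -17 -> 136 -> -272 -> -1904 -> 1904 -> 1905
  -26 -> 208 -> -416 -> -2912 -> 2912 -> 2913
  24 -> -192 -> 384 -> 2688 -> -2688 -> -2687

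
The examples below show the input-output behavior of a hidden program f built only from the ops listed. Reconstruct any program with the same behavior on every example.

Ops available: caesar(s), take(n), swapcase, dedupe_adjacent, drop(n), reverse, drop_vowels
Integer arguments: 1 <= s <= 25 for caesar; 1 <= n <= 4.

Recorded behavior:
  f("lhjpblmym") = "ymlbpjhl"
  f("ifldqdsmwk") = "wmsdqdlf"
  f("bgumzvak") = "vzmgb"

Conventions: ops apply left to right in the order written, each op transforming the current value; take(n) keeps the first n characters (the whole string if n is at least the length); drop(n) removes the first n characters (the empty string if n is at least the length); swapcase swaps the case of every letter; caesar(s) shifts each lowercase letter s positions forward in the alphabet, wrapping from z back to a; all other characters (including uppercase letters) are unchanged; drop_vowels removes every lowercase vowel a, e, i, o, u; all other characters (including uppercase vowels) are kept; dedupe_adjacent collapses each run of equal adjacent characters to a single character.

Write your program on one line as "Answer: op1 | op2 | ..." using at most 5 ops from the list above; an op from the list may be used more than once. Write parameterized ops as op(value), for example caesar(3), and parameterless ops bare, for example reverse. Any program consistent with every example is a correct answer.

reverse | drop_vowels | swapcase | drop(1) | swapcase

Check, running the answer program on each example:
  "lhjpblmym" -> "mymlbpjhl" -> "mymlbpjhl" -> "MYMLBPJHL" -> "YMLBPJHL" -> "ymlbpjhl"
  "ifldqdsmwk" -> "kwmsdqdlfi" -> "kwmsdqdlf" -> "KWMSDQDLF" -> "WMSDQDLF" -> "wmsdqdlf"
  "bgumzvak" -> "kavzmugb" -> "kvzmgb" -> "KVZMGB" -> "VZMGB" -> "vzmgb"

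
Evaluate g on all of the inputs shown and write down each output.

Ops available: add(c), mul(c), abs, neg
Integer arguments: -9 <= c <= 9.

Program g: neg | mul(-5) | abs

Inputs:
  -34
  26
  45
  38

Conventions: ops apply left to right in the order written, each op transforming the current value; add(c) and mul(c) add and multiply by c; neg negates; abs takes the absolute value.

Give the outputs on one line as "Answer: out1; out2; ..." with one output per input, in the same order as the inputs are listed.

Execution, op by op:
  -34 -> 34 -> -170 -> 170
  26 -> -26 -> 130 -> 130
  45 -> -45 -> 225 -> 225
  38 -> -38 -> 190 -> 190

170; 130; 225; 190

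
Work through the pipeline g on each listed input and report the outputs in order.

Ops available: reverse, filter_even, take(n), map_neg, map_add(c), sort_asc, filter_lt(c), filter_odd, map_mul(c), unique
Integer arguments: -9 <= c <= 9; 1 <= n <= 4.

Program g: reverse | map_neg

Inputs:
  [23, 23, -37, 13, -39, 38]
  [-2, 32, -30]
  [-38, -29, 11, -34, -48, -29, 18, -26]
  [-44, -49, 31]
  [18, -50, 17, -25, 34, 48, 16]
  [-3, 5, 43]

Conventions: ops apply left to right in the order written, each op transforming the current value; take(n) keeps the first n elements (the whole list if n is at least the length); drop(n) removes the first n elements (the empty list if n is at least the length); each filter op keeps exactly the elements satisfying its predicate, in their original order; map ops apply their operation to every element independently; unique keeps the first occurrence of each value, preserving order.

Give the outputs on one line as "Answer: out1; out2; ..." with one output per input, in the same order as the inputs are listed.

Execution, op by op:
  [23, 23, -37, 13, -39, 38] -> [38, -39, 13, -37, 23, 23] -> [-38, 39, -13, 37, -23, -23]
  [-2, 32, -30] -> [-30, 32, -2] -> [30, -32, 2]
  [-38, -29, 11, -34, -48, -29, 18, -26] -> [-26, 18, -29, -48, -34, 11, -29, -38] -> [26, -18, 29, 48, 34, -11, 29, 38]
  [-44, -49, 31] -> [31, -49, -44] -> [-31, 49, 44]
  [18, -50, 17, -25, 34, 48, 16] -> [16, 48, 34, -25, 17, -50, 18] -> [-16, -48, -34, 25, -17, 50, -18]
  [-3, 5, 43] -> [43, 5, -3] -> [-43, -5, 3]

[-38, 39, -13, 37, -23, -23]; [30, -32, 2]; [26, -18, 29, 48, 34, -11, 29, 38]; [-31, 49, 44]; [-16, -48, -34, 25, -17, 50, -18]; [-43, -5, 3]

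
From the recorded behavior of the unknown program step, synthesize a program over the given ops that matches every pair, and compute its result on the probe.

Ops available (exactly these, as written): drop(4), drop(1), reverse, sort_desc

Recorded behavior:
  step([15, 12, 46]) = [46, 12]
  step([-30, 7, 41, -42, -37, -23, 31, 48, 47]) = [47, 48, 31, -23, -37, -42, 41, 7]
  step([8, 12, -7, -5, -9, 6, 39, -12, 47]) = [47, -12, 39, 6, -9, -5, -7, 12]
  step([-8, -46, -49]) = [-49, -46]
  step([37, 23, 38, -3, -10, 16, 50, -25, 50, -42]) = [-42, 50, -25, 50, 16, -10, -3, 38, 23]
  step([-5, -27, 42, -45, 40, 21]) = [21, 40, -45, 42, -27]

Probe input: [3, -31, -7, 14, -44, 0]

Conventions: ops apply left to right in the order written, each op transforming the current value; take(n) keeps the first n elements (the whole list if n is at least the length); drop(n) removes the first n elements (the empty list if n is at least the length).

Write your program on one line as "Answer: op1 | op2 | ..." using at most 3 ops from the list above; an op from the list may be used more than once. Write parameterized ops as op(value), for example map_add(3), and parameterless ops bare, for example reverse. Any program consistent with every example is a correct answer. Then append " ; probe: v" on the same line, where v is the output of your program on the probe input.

drop(1) | reverse ; probe: [0, -44, 14, -7, -31]

Check, running the answer program on each example:
  [15, 12, 46] -> [12, 46] -> [46, 12]
  [-30, 7, 41, -42, -37, -23, 31, 48, 47] -> [7, 41, -42, -37, -23, 31, 48, 47] -> [47, 48, 31, -23, -37, -42, 41, 7]
  [8, 12, -7, -5, -9, 6, 39, -12, 47] -> [12, -7, -5, -9, 6, 39, -12, 47] -> [47, -12, 39, 6, -9, -5, -7, 12]
  [-8, -46, -49] -> [-46, -49] -> [-49, -46]
  [37, 23, 38, -3, -10, 16, 50, -25, 50, -42] -> [23, 38, -3, -10, 16, 50, -25, 50, -42] -> [-42, 50, -25, 50, 16, -10, -3, 38, 23]
  [-5, -27, 42, -45, 40, 21] -> [-27, 42, -45, 40, 21] -> [21, 40, -45, 42, -27]
  probe: [3, -31, -7, 14, -44, 0] -> [-31, -7, 14, -44, 0] -> [0, -44, 14, -7, -31]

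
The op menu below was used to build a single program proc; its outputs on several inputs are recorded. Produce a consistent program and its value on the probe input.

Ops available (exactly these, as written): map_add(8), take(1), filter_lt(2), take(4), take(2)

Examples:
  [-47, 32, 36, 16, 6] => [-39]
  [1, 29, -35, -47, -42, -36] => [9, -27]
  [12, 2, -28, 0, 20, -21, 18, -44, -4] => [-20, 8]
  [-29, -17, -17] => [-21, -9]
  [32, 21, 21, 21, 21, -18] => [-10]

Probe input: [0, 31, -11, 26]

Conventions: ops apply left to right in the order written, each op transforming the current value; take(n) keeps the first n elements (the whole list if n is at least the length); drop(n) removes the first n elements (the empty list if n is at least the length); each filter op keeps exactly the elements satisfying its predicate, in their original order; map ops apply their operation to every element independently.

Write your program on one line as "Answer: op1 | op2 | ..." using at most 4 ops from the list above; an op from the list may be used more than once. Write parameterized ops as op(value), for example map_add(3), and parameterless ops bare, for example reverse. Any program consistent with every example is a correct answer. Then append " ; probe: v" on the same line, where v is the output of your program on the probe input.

filter_lt(2) | take(2) | map_add(8) ; probe: [8, -3]

Check, running the answer program on each example:
  [-47, 32, 36, 16, 6] -> [-47] -> [-47] -> [-39]
  [1, 29, -35, -47, -42, -36] -> [1, -35, -47, -42, -36] -> [1, -35] -> [9, -27]
  [12, 2, -28, 0, 20, -21, 18, -44, -4] -> [-28, 0, -21, -44, -4] -> [-28, 0] -> [-20, 8]
  [-29, -17, -17] -> [-29, -17, -17] -> [-29, -17] -> [-21, -9]
  [32, 21, 21, 21, 21, -18] -> [-18] -> [-18] -> [-10]
  probe: [0, 31, -11, 26] -> [0, -11] -> [0, -11] -> [8, -3]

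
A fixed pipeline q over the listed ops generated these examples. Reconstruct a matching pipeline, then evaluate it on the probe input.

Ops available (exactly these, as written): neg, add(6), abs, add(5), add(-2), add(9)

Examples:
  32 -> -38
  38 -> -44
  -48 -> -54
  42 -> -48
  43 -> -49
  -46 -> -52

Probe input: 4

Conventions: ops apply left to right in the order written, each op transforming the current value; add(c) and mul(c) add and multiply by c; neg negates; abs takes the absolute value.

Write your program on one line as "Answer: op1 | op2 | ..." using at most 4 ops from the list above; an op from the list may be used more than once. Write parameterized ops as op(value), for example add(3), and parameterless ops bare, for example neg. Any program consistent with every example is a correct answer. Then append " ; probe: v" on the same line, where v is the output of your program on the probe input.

abs | add(6) | neg ; probe: -10

Check, running the answer program on each example:
  32 -> 32 -> 38 -> -38
  38 -> 38 -> 44 -> -44
  -48 -> 48 -> 54 -> -54
  42 -> 42 -> 48 -> -48
  43 -> 43 -> 49 -> -49
  -46 -> 46 -> 52 -> -52
  probe: 4 -> 4 -> 10 -> -10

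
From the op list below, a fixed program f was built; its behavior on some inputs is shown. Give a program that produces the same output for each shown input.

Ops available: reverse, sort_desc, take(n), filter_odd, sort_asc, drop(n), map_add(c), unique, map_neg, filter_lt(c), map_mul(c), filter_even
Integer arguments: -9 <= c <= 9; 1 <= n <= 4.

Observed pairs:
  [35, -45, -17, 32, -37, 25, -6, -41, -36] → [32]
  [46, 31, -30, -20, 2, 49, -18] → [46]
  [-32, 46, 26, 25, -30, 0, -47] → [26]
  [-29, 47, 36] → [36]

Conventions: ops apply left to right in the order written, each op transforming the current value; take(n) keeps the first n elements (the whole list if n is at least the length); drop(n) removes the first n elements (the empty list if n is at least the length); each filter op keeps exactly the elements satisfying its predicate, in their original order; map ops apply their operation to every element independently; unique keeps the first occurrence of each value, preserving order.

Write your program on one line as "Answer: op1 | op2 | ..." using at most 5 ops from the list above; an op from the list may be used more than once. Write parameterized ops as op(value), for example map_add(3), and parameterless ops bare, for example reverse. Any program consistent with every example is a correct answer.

sort_asc | sort_desc | take(2) | sort_asc | take(1)

Check, running the answer program on each example:
  [35, -45, -17, 32, -37, 25, -6, -41, -36] -> [-45, -41, -37, -36, -17, -6, 25, 32, 35] -> [35, 32, 25, -6, -17, -36, -37, -41, -45] -> [35, 32] -> [32, 35] -> [32]
  [46, 31, -30, -20, 2, 49, -18] -> [-30, -20, -18, 2, 31, 46, 49] -> [49, 46, 31, 2, -18, -20, -30] -> [49, 46] -> [46, 49] -> [46]
  [-32, 46, 26, 25, -30, 0, -47] -> [-47, -32, -30, 0, 25, 26, 46] -> [46, 26, 25, 0, -30, -32, -47] -> [46, 26] -> [26, 46] -> [26]
  [-29, 47, 36] -> [-29, 36, 47] -> [47, 36, -29] -> [47, 36] -> [36, 47] -> [36]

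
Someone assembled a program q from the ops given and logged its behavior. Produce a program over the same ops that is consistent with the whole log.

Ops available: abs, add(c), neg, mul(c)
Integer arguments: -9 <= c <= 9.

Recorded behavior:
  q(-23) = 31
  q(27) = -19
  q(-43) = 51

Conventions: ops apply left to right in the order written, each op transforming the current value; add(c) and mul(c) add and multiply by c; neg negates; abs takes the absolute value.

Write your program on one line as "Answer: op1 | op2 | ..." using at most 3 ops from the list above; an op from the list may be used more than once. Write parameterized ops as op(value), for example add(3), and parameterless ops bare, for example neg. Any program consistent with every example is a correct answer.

neg | add(4) | add(4)

Check, running the answer program on each example:
  -23 -> 23 -> 27 -> 31
  27 -> -27 -> -23 -> -19
  -43 -> 43 -> 47 -> 51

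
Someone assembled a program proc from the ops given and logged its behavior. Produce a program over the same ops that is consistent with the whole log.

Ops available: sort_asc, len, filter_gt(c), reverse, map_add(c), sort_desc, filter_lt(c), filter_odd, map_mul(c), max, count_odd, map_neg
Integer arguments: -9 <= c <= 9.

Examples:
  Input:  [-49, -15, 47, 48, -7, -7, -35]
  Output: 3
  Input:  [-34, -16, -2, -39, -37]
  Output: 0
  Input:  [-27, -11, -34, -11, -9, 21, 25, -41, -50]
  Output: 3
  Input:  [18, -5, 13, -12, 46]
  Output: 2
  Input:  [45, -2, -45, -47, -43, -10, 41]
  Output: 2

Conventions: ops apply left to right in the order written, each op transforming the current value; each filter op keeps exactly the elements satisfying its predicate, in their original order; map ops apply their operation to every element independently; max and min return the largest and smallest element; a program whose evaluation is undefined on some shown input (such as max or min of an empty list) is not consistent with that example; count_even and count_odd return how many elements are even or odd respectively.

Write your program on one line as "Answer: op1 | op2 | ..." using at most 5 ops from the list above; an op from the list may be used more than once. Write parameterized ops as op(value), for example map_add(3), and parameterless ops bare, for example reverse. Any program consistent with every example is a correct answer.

filter_odd | map_add(6) | sort_asc | filter_gt(-4) | count_odd

Check, running the answer program on each example:
  [-49, -15, 47, 48, -7, -7, -35] -> [-49, -15, 47, -7, -7, -35] -> [-43, -9, 53, -1, -1, -29] -> [-43, -29, -9, -1, -1, 53] -> [-1, -1, 53] -> 3
  [-34, -16, -2, -39, -37] -> [-39, -37] -> [-33, -31] -> [-33, -31] -> [] -> 0
  [-27, -11, -34, -11, -9, 21, 25, -41, -50] -> [-27, -11, -11, -9, 21, 25, -41] -> [-21, -5, -5, -3, 27, 31, -35] -> [-35, -21, -5, -5, -3, 27, 31] -> [-3, 27, 31] -> 3
  [18, -5, 13, -12, 46] -> [-5, 13] -> [1, 19] -> [1, 19] -> [1, 19] -> 2
  [45, -2, -45, -47, -43, -10, 41] -> [45, -45, -47, -43, 41] -> [51, -39, -41, -37, 47] -> [-41, -39, -37, 47, 51] -> [47, 51] -> 2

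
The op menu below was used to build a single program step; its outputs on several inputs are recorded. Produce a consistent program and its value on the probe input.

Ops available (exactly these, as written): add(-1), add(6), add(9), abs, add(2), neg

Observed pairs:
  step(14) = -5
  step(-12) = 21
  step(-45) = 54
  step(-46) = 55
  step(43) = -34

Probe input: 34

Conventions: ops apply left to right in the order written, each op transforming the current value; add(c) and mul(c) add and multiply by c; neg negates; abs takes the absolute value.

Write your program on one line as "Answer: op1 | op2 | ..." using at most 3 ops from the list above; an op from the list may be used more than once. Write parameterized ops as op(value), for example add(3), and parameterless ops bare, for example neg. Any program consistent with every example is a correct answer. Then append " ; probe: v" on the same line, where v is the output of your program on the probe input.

neg | add(9) ; probe: -25

Check, running the answer program on each example:
  14 -> -14 -> -5
  -12 -> 12 -> 21
  -45 -> 45 -> 54
  -46 -> 46 -> 55
  43 -> -43 -> -34
  probe: 34 -> -34 -> -25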